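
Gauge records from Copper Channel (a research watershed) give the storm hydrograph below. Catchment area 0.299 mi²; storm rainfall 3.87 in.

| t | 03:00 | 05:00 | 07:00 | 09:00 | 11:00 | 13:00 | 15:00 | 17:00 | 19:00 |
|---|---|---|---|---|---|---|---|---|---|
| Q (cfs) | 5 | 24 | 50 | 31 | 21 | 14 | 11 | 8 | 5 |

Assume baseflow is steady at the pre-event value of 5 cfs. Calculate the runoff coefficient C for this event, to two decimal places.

C ≈ 0.33

ΣQ_DR = 124.0 cfs; V = ΣQ_DR·Δt = 8.928 × 10^5 ft³.
Runoff depth d = V / A = 1.285 in.
C = d / P = 1.285 / 3.87 = 0.33.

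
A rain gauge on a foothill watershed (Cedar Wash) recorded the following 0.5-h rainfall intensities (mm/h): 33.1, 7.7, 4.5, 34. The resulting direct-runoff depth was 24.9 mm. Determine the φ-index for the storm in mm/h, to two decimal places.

φ ≈ 8.65 mm/h

Only the 2 blocks with intensity above φ contribute runoff: 33.1, 34 mm/h.
Σ(I−φ)·Δt = d  ⇒  (33.1+34 − 2φ)·0.5 = 24.9
φ = (67.10 − 24.9/0.5) / 2 = 8.65 mm/h.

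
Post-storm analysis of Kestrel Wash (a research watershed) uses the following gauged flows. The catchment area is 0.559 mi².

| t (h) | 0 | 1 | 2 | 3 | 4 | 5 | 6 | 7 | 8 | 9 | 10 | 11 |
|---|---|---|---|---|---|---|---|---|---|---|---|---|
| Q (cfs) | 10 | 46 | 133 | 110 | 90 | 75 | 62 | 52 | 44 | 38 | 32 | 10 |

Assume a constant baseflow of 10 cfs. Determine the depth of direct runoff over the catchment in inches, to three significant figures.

Direct runoff: 0.0, 36.0, 123.0, 100.0, 80.0, 65.0, 52.0, 42.0, 34.0, 28.0, 22.0, 0.0 cfs; ΣQ_DR = 582.0 cfs.
V = ΣQ_DR · Δt = 582.0 × 3600 s = 2.095 × 10^6 ft³.
Over A = 0.559 mi², depth = V / A = 1.61 in.

d ≈ 1.61 in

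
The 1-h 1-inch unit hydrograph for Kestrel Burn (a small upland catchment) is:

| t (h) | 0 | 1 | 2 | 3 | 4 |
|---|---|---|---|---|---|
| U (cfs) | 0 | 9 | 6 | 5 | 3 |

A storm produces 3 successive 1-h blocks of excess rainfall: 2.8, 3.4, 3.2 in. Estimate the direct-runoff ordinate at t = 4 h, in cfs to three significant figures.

By discrete convolution, Q_j = Σ (P_i / 1 in) · U_{j−i}.
At t = 4 h (j=4): Q = (2.8/1)·3 + (3.4/1)·5 + (3.2/1)·6 = 44.6 cfs.

Q ≈ 44.6 cfs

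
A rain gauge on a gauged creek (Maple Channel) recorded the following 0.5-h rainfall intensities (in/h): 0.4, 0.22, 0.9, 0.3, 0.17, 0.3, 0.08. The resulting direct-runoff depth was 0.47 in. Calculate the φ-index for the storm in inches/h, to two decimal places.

Only the 4 blocks with intensity above φ contribute runoff: 0.4, 0.9, 0.3, 0.3 in/h.
Σ(I−φ)·Δt = d  ⇒  (0.4+0.9+0.3+0.3 − 4φ)·0.5 = 0.47
φ = (1.900 − 0.47/0.5) / 4 = 0.24 in/h.

φ ≈ 0.24 in/h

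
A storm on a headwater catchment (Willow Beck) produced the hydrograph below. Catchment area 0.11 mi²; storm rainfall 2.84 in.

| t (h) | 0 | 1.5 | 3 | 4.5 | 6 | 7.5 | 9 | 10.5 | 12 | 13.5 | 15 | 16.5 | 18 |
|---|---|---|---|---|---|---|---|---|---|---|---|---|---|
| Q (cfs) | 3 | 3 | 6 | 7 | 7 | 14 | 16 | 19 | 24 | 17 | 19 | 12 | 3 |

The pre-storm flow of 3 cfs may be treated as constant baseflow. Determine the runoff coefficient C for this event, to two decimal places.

C ≈ 0.83

ΣQ_DR = 111.0 cfs; V = ΣQ_DR·Δt = 5.994 × 10^5 ft³.
Runoff depth d = V / A = 2.346 in.
C = d / P = 2.346 / 2.84 = 0.83.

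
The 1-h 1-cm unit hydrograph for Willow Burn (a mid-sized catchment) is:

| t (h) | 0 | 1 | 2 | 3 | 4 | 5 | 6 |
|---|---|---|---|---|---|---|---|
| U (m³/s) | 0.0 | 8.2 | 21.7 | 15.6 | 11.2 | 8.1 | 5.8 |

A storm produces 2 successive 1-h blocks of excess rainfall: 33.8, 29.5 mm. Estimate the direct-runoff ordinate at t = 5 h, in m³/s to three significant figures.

Q ≈ 60.4 m³/s

By discrete convolution, Q_j = Σ (P_i / 10 mm) · U_{j−i}.
At t = 5 h (j=5): Q = (33.8/10)·8.1 + (29.5/10)·11.2 = 60.4 m³/s.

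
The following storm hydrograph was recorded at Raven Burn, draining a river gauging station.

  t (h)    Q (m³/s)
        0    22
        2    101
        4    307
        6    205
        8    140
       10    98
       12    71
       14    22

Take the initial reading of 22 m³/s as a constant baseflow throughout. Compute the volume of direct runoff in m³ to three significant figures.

V ≈ 5.69 × 10^6 m³

Direct-runoff ordinates (Q − Q_b): 0.0, 79.0, 285.0, 183.0, 118.0, 76.0, 49.0, 0.0 m³/s.
ΣQ_DR = 790.0 m³/s.
With Δt = 2 h = 7200 s, V = ΣQ_DR · Δt = 790.0 × 7200 = 5.69 × 10^6 m³.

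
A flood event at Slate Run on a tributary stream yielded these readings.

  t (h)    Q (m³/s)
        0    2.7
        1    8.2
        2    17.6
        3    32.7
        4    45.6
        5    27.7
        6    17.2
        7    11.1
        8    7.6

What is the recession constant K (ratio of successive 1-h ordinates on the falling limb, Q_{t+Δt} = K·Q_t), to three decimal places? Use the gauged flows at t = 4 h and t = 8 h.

Using the recession-limb readings at t = 4 h and t = 8 h: Q falls from 45.6 to 7.6 m³/s over 4 intervals.
K = (Q₂/Q₁)^(1/4) = (7.6/45.6)^(1/4) = 0.639.

K ≈ 0.639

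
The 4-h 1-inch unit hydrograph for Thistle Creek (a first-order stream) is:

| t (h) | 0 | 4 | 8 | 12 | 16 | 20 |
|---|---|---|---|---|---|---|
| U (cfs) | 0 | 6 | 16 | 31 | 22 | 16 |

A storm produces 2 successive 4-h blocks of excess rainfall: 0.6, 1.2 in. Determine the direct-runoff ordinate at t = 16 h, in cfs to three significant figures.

By discrete convolution, Q_j = Σ (P_i / 1 in) · U_{j−i}.
At t = 16 h (j=4): Q = (0.6/1)·22 + (1.2/1)·31 = 50.4 cfs.

Q ≈ 50.4 cfs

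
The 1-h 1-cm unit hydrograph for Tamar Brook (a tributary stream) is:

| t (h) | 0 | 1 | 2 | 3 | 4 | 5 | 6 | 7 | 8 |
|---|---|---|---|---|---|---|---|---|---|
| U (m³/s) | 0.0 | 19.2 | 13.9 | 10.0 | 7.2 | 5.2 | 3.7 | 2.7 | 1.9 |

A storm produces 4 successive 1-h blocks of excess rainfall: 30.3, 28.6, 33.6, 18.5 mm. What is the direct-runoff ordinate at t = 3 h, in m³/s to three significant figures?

By discrete convolution, Q_j = Σ (P_i / 10 mm) · U_{j−i}.
At t = 3 h (j=3): Q = (30.3/10)·10.0 + (28.6/10)·13.9 + (33.6/10)·19.2 + (18.5/10)·0.0 = 135 m³/s.

Q ≈ 135 m³/s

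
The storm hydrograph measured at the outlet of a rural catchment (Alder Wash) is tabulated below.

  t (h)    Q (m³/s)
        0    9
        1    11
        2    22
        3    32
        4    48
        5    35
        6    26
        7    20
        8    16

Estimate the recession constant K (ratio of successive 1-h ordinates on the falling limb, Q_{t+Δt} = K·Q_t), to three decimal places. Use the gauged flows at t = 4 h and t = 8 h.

K ≈ 0.760

Using the recession-limb readings at t = 4 h and t = 8 h: Q falls from 48 to 16 m³/s over 4 intervals.
K = (Q₂/Q₁)^(1/4) = (16/48)^(1/4) = 0.760.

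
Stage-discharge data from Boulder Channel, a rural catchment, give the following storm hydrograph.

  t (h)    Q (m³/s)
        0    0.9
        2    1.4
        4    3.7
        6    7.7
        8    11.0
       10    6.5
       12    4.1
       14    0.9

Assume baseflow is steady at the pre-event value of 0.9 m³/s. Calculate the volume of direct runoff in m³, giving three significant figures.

Direct-runoff ordinates (Q − Q_b): 0.0, 0.5, 2.8, 6.8, 10.1, 5.6, 3.2, 0.0 m³/s.
ΣQ_DR = 29.00 m³/s.
With Δt = 2 h = 7200 s, V = ΣQ_DR · Δt = 29.00 × 7200 = 2.09 × 10^5 m³.

V ≈ 2.09 × 10^5 m³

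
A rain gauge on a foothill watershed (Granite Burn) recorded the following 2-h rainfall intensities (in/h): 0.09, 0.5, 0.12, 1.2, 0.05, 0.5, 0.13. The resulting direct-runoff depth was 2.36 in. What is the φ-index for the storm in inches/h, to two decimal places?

φ ≈ 0.34 in/h

Only the 3 blocks with intensity above φ contribute runoff: 0.5, 1.2, 0.5 in/h.
Σ(I−φ)·Δt = d  ⇒  (0.5+1.2+0.5 − 3φ)·2 = 2.36
φ = (2.200 − 2.36/2) / 3 = 0.34 in/h.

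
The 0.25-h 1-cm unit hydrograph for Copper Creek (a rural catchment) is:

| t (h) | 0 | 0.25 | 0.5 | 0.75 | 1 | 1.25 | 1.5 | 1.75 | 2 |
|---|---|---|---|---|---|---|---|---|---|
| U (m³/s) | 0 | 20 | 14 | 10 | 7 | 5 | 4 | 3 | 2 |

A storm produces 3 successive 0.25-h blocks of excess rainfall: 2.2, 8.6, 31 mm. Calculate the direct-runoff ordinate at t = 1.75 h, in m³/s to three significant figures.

By discrete convolution, Q_j = Σ (P_i / 10 mm) · U_{j−i}.
At t = 1.75 h (j=7): Q = (2.2/10)·3 + (8.6/10)·4 + (31/10)·5 = 19.6 m³/s.

Q ≈ 19.6 m³/s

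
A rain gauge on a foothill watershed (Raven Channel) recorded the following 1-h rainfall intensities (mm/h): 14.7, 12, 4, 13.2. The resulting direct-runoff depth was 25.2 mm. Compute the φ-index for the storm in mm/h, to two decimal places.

Only the 3 blocks with intensity above φ contribute runoff: 14.7, 12, 13.2 mm/h.
Σ(I−φ)·Δt = d  ⇒  (14.7+12+13.2 − 3φ)·1 = 25.2
φ = (39.90 − 25.2/1) / 3 = 4.90 mm/h.

φ ≈ 4.90 mm/h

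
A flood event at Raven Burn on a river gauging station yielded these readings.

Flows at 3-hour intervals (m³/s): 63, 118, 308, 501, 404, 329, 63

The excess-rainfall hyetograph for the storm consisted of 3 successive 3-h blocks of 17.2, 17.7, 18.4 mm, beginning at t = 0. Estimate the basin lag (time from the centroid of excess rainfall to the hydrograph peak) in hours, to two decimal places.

t_L ≈ 4.43 h

Centroid of excess rainfall: t_c = Σ P_i·t̄_i / ΣP_i = 4.5675 h (block centres at 1.5, 4.5, 7.5 h).
Hydrograph peak occurs at t = 9 h, so basin lag t_L = 9 − 4.5675 = 4.43 h.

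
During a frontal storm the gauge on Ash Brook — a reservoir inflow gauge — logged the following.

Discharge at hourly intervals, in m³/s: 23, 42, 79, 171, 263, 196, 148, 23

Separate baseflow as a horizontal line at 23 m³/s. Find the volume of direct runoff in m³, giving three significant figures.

V ≈ 2.74 × 10^6 m³

Direct-runoff ordinates (Q − Q_b): 0.0, 19.0, 56.0, 148.0, 240.0, 173.0, 125.0, 0.0 m³/s.
ΣQ_DR = 761.0 m³/s.
With Δt = 1 h = 3600 s, V = ΣQ_DR · Δt = 761.0 × 3600 = 2.74 × 10^6 m³.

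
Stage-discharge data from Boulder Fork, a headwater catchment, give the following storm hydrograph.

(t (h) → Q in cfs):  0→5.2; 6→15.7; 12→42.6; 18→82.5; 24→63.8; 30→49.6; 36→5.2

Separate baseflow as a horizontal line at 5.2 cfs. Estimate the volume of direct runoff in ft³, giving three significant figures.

V ≈ 4.93 × 10^6 ft³

Direct-runoff ordinates (Q − Q_b): 0.0, 10.5, 37.4, 77.3, 58.6, 44.4, 0.0 cfs.
ΣQ_DR = 228.2 cfs.
With Δt = 6 h = 21600 s, V = ΣQ_DR · Δt = 228.2 × 21600 = 4.93 × 10^6 ft³.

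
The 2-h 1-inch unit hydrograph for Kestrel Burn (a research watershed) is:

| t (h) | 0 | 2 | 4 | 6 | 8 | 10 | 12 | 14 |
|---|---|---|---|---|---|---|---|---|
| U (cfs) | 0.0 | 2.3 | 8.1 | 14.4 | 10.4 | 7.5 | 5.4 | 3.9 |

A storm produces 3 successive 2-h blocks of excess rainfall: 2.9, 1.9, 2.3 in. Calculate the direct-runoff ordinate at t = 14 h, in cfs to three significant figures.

By discrete convolution, Q_j = Σ (P_i / 1 in) · U_{j−i}.
At t = 14 h (j=7): Q = (2.9/1)·3.9 + (1.9/1)·5.4 + (2.3/1)·7.5 = 38.8 cfs.

Q ≈ 38.8 cfs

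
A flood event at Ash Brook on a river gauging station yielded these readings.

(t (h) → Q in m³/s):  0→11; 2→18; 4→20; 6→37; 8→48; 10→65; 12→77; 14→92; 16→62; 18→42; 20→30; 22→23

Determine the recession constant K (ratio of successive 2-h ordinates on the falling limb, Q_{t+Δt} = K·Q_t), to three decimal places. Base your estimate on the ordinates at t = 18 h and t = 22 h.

Using the recession-limb readings at t = 18 h and t = 22 h: Q falls from 42 to 23 m³/s over 2 intervals.
K = (Q₂/Q₁)^(1/2) = (23/42)^(1/2) = 0.740.

K ≈ 0.740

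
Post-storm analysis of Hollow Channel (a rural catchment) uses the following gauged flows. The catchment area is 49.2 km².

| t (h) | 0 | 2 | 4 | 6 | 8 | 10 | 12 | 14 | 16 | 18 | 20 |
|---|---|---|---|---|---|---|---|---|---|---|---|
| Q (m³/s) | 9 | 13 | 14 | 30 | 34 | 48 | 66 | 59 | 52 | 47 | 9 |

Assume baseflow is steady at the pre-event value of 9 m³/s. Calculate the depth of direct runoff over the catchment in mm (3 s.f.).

Direct runoff: 0.0, 4.0, 5.0, 21.0, 25.0, 39.0, 57.0, 50.0, 43.0, 38.0, 0.0 m³/s; ΣQ_DR = 282.0 m³/s.
V = ΣQ_DR · Δt = 282.0 × 7200 s = 2.030 × 10^6 m³.
Over A = 49.2 km², depth = V / A = 41.3 mm.

d ≈ 41.3 mm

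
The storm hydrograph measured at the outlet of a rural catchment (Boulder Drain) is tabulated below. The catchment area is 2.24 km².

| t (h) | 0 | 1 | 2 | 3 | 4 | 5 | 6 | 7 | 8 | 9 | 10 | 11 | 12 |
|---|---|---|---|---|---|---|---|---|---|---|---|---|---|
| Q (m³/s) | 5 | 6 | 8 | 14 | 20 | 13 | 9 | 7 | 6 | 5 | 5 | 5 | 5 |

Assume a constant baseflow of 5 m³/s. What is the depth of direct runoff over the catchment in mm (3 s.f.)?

d ≈ 69.1 mm

Direct runoff: 0.0, 1.0, 3.0, 9.0, 15.0, 8.0, 4.0, 2.0, 1.0, 0.0, 0.0, 0.0, 0.0 m³/s; ΣQ_DR = 43.00 m³/s.
V = ΣQ_DR · Δt = 43.00 × 3600 s = 1.548 × 10^5 m³.
Over A = 2.24 km², depth = V / A = 69.1 mm.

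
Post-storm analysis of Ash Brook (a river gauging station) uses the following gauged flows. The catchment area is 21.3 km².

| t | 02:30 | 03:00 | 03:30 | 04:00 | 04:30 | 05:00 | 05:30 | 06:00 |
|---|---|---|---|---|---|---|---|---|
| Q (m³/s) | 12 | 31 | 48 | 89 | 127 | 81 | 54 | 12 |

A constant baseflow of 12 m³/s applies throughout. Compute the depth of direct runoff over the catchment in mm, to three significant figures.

Direct runoff: 0.0, 19.0, 36.0, 77.0, 115.0, 69.0, 42.0, 0.0 m³/s; ΣQ_DR = 358.0 m³/s.
V = ΣQ_DR · Δt = 358.0 × 1800 s = 6.444 × 10^5 m³.
Over A = 21.3 km², depth = V / A = 30.3 mm.

d ≈ 30.3 mm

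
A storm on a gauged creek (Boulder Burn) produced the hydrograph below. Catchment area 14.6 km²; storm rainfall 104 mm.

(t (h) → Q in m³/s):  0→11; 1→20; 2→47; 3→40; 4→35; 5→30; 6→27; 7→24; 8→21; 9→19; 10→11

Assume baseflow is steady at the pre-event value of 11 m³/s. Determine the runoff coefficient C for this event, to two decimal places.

C ≈ 0.39

ΣQ_DR = 164.0 m³/s; V = ΣQ_DR·Δt = 5.904 × 10^5 m³.
Runoff depth d = V / A = 40.44 mm.
C = d / P = 40.44 / 104 = 0.39.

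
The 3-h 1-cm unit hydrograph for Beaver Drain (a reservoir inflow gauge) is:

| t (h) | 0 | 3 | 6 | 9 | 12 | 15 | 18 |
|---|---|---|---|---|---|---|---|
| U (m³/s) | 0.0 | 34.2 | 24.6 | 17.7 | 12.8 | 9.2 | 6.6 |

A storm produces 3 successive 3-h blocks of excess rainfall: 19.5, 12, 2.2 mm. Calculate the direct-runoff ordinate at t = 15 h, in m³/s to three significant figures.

By discrete convolution, Q_j = Σ (P_i / 10 mm) · U_{j−i}.
At t = 15 h (j=5): Q = (19.5/10)·9.2 + (12/10)·12.8 + (2.2/10)·17.7 = 37.2 m³/s.

Q ≈ 37.2 m³/s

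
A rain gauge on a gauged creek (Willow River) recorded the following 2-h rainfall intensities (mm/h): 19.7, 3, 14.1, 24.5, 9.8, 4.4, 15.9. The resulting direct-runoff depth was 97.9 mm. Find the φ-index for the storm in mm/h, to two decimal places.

φ ≈ 7.01 mm/h

Only the 5 blocks with intensity above φ contribute runoff: 19.7, 14.1, 24.5, 9.8, 15.9 mm/h.
Σ(I−φ)·Δt = d  ⇒  (19.7+14.1+24.5+9.8+15.9 − 5φ)·2 = 97.9
φ = (84.00 − 97.9/2) / 5 = 7.01 mm/h.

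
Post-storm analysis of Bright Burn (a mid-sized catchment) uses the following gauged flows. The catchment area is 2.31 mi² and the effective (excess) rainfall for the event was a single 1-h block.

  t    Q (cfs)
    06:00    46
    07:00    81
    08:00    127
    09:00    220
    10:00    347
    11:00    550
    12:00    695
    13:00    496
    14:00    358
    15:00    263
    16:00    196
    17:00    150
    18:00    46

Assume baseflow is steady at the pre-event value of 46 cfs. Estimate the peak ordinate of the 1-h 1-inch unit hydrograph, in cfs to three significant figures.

Direct runoff: 0.0, 35.0, 81.0, 174.0, 301.0, 504.0, 649.0, 450.0, 312.0, 217.0, 150.0, 104.0, 0.0 cfs; ΣQ_DR = 2977 cfs, peak = 649.0 cfs.
Runoff depth d = ΣQ_DR·Δt / A = 2977 × 3600 / (2.31 mi²) = 1.997 in.
The 1-inch UH is the DRH scaled by (1 in)/d, so U_p = 649.0 × 1/1.997 = 325 cfs.

U_p ≈ 325 cfs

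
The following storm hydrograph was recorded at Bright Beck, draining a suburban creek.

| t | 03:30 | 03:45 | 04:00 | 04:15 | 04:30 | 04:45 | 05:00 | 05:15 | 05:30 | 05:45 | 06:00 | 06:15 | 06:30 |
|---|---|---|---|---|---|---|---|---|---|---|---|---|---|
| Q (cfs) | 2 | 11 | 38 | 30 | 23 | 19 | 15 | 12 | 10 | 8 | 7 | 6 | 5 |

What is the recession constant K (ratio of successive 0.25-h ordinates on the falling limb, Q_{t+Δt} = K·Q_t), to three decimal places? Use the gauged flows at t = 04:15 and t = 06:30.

Using the recession-limb readings at t = 04:15 and t = 06:30: Q falls from 30 to 5 cfs over 9 intervals.
K = (Q₂/Q₁)^(1/9) = (5/30)^(1/9) = 0.819.

K ≈ 0.819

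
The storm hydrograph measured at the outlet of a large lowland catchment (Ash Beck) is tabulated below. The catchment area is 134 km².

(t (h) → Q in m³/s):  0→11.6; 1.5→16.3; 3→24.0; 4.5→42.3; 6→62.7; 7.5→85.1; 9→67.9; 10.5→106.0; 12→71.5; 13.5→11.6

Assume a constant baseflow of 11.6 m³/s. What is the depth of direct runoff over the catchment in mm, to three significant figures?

Direct runoff: 0.0, 4.7, 12.4, 30.7, 51.1, 73.5, 56.3, 94.4, 59.9, 0.0 m³/s; ΣQ_DR = 383.0 m³/s.
V = ΣQ_DR · Δt = 383.0 × 5400 s = 2.068 × 10^6 m³.
Over A = 134 km², depth = V / A = 15.4 mm.

d ≈ 15.4 mm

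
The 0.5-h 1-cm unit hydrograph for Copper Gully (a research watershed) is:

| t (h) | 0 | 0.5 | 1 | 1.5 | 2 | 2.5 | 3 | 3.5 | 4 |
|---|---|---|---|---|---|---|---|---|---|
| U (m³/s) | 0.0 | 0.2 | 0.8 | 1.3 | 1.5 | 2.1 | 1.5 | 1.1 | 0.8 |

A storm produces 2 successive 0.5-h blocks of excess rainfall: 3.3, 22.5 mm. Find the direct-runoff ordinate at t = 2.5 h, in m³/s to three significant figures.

By discrete convolution, Q_j = Σ (P_i / 10 mm) · U_{j−i}.
At t = 2.5 h (j=5): Q = (3.3/10)·2.1 + (22.5/10)·1.5 = 4.07 m³/s.

Q ≈ 4.07 m³/s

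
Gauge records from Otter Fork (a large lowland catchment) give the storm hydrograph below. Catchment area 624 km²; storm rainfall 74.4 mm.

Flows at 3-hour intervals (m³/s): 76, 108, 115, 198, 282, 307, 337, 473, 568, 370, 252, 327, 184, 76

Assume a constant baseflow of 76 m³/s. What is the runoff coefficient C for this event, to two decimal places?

C ≈ 0.61

ΣQ_DR = 2609 m³/s; V = ΣQ_DR·Δt = 2.818 × 10^7 m³.
Runoff depth d = V / A = 45.16 mm.
C = d / P = 45.16 / 74.4 = 0.61.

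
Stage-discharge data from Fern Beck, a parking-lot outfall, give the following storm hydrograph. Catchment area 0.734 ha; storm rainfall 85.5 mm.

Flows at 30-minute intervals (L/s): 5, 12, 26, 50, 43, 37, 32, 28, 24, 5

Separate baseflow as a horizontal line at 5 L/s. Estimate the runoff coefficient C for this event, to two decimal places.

ΣQ_DR = 212.0 L/s; V = ΣQ_DR·Δt = 3.816 × 10^5 L.
Runoff depth d = V / A = 51.99 mm.
C = d / P = 51.99 / 85.5 = 0.61.

C ≈ 0.61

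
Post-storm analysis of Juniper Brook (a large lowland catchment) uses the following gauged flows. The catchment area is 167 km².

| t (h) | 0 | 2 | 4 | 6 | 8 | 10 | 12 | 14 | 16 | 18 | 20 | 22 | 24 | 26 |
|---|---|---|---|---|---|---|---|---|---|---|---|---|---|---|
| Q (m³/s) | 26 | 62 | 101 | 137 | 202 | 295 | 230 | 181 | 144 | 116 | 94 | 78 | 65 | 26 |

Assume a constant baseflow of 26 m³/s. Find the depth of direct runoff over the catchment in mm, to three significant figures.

d ≈ 60.1 mm

Direct runoff: 0.0, 36.0, 75.0, 111.0, 176.0, 269.0, 204.0, 155.0, 118.0, 90.0, 68.0, 52.0, 39.0, 0.0 m³/s; ΣQ_DR = 1393 m³/s.
V = ΣQ_DR · Δt = 1393 × 7200 s = 1.003 × 10^7 m³.
Over A = 167 km², depth = V / A = 60.1 mm.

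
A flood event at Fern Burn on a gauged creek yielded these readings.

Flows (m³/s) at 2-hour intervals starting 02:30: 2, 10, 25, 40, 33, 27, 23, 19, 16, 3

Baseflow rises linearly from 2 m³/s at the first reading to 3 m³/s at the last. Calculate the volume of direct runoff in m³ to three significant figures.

V ≈ 1.25 × 10^6 m³

Direct-runoff ordinates (Q − Q_b): 0.00, 7.89, 22.78, 37.67, 30.56, 24.44, 20.33, 16.22, 13.11, 0.00 m³/s.
ΣQ_DR = 173.0 m³/s.
With Δt = 2 h = 7200 s, V = ΣQ_DR · Δt = 173.0 × 7200 = 1.25 × 10^6 m³.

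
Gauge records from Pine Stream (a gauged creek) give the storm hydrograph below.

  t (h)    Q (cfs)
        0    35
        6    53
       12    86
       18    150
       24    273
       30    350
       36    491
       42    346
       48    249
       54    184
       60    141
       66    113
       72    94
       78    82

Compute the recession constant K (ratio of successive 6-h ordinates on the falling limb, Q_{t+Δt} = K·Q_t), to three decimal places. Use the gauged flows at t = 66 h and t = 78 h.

K ≈ 0.852

Using the recession-limb readings at t = 66 h and t = 78 h: Q falls from 113 to 82 cfs over 2 intervals.
K = (Q₂/Q₁)^(1/2) = (82/113)^(1/2) = 0.852.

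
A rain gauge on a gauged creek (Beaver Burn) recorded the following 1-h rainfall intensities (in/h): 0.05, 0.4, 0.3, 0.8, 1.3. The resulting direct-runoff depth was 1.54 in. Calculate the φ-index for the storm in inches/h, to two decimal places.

φ ≈ 0.32 in/h

Only the 3 blocks with intensity above φ contribute runoff: 0.4, 0.8, 1.3 in/h.
Σ(I−φ)·Δt = d  ⇒  (0.4+0.8+1.3 − 3φ)·1 = 1.54
φ = (2.500 − 1.54/1) / 3 = 0.32 in/h.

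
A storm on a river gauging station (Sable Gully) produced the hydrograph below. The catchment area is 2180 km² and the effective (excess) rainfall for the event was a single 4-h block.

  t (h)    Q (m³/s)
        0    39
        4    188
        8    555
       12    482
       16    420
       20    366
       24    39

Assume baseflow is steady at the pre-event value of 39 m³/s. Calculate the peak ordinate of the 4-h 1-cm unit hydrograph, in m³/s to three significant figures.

Direct runoff: 0.0, 149.0, 516.0, 443.0, 381.0, 327.0, 0.0 m³/s; ΣQ_DR = 1816 m³/s, peak = 516.0 m³/s.
Runoff depth d = ΣQ_DR·Δt / A = 1816 × 14400 / (2180 km²) = 12.00 mm.
The 1-cm UH is the DRH scaled by (10 mm)/d, so U_p = 516.0 × 10/12.00 = 430 m³/s.

U_p ≈ 430 m³/s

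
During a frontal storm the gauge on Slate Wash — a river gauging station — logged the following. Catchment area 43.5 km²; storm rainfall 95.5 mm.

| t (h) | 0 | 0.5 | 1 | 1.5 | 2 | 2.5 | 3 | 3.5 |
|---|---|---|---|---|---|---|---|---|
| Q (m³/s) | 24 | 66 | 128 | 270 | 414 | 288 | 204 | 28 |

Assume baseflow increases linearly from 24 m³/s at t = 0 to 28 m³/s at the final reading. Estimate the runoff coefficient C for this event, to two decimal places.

ΣQ_DR = 1214 m³/s; V = ΣQ_DR·Δt = 2.185 × 10^6 m³.
Runoff depth d = V / A = 50.23 mm.
C = d / P = 50.23 / 95.5 = 0.53.

C ≈ 0.53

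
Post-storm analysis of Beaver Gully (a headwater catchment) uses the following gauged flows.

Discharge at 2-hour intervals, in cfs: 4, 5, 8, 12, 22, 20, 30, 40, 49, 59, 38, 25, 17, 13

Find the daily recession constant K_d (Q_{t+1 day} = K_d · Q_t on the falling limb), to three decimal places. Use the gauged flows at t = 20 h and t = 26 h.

K_d ≈ 0.014

Between t = 20 h and t = 26 h the flow falls from 38 to 13 cfs over 3×2 h = 6 h.
Per-interval ratio K = (13/38)^(1/3) = 0.6994; K_d = K^(24/2) = 0.014.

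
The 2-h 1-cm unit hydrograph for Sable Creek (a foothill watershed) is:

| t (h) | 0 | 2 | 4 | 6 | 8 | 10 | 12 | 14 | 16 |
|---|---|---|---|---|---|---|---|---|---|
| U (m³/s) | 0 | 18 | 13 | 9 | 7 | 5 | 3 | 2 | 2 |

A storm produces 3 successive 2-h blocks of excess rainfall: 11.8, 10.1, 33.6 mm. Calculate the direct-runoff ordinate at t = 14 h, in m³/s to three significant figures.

Q ≈ 22.2 m³/s

By discrete convolution, Q_j = Σ (P_i / 10 mm) · U_{j−i}.
At t = 14 h (j=7): Q = (11.8/10)·2 + (10.1/10)·3 + (33.6/10)·5 = 22.2 m³/s.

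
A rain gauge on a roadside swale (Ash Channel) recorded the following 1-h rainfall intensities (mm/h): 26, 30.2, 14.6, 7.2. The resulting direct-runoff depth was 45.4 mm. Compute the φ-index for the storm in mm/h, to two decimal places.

φ ≈ 8.47 mm/h

Only the 3 blocks with intensity above φ contribute runoff: 26, 30.2, 14.6 mm/h.
Σ(I−φ)·Δt = d  ⇒  (26+30.2+14.6 − 3φ)·1 = 45.4
φ = (70.80 − 45.4/1) / 3 = 8.47 mm/h.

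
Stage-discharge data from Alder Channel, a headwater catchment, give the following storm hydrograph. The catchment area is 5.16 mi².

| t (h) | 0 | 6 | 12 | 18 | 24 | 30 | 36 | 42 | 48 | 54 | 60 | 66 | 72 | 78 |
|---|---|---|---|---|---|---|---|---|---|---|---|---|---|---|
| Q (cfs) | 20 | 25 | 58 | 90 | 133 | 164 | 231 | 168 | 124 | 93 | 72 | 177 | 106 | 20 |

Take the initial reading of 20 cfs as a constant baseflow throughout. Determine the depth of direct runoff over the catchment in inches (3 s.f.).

d ≈ 2.16 in

Direct runoff: 0.0, 5.0, 38.0, 70.0, 113.0, 144.0, 211.0, 148.0, 104.0, 73.0, 52.0, 157.0, 86.0, 0.0 cfs; ΣQ_DR = 1201 cfs.
V = ΣQ_DR · Δt = 1201 × 21600 s = 2.594 × 10^7 ft³.
Over A = 5.16 mi², depth = V / A = 2.16 in.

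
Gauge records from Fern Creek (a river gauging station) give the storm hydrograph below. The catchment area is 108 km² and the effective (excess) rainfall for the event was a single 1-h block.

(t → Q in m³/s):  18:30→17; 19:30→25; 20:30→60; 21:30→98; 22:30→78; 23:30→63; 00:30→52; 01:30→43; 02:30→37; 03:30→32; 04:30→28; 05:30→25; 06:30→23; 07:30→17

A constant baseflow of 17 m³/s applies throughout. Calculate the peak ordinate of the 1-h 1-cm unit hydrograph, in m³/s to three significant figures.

U_p ≈ 67.5 m³/s

Direct runoff: 0.0, 8.0, 43.0, 81.0, 61.0, 46.0, 35.0, 26.0, 20.0, 15.0, 11.0, 8.0, 6.0, 0.0 m³/s; ΣQ_DR = 360.0 m³/s, peak = 81.0 m³/s.
Runoff depth d = ΣQ_DR·Δt / A = 360.0 × 3600 / (108 km²) = 12.00 mm.
The 1-cm UH is the DRH scaled by (10 mm)/d, so U_p = 81.0 × 10/12.00 = 67.5 m³/s.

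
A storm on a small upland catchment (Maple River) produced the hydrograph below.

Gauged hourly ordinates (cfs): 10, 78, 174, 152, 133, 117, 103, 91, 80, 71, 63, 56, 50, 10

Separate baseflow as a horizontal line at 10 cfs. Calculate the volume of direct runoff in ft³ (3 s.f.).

Direct-runoff ordinates (Q − Q_b): 0.0, 68.0, 164.0, 142.0, 123.0, 107.0, 93.0, 81.0, 70.0, 61.0, 53.0, 46.0, 40.0, 0.0 cfs.
ΣQ_DR = 1048 cfs.
With Δt = 1 h = 3600 s, V = ΣQ_DR · Δt = 1048 × 3600 = 3.77 × 10^6 ft³.

V ≈ 3.77 × 10^6 ft³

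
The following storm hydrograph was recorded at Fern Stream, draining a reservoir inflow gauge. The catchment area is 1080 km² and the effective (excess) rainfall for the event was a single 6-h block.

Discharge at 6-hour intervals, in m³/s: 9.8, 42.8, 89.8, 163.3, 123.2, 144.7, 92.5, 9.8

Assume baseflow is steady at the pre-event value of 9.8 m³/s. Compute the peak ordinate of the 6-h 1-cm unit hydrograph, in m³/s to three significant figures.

U_p ≈ 128 m³/s

Direct runoff: 0.0, 33.0, 80.0, 153.5, 113.4, 134.9, 82.7, 0.0 m³/s; ΣQ_DR = 597.5 m³/s, peak = 153.5 m³/s.
Runoff depth d = ΣQ_DR·Δt / A = 597.5 × 21600 / (1080 km²) = 11.95 mm.
The 1-cm UH is the DRH scaled by (10 mm)/d, so U_p = 153.5 × 10/11.95 = 128 m³/s.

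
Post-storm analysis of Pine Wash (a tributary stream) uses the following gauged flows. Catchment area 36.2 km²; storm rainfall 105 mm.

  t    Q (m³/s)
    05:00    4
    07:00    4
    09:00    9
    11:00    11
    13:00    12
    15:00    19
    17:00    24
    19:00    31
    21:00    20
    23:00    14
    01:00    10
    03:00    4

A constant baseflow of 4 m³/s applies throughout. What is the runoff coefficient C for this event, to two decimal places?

C ≈ 0.22

ΣQ_DR = 114.0 m³/s; V = ΣQ_DR·Δt = 8.208 × 10^5 m³.
Runoff depth d = V / A = 22.67 mm.
C = d / P = 22.67 / 105 = 0.22.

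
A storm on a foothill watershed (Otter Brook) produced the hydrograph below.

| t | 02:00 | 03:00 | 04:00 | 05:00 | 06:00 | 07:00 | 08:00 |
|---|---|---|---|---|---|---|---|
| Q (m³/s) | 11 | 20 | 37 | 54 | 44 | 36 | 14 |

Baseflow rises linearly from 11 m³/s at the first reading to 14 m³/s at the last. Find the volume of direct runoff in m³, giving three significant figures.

Direct-runoff ordinates (Q − Q_b): 0.00, 8.50, 25.00, 41.50, 31.00, 22.50, 0.00 m³/s.
ΣQ_DR = 128.5 m³/s.
With Δt = 1 h = 3600 s, V = ΣQ_DR · Δt = 128.5 × 3600 = 4.63 × 10^5 m³.

V ≈ 4.63 × 10^5 m³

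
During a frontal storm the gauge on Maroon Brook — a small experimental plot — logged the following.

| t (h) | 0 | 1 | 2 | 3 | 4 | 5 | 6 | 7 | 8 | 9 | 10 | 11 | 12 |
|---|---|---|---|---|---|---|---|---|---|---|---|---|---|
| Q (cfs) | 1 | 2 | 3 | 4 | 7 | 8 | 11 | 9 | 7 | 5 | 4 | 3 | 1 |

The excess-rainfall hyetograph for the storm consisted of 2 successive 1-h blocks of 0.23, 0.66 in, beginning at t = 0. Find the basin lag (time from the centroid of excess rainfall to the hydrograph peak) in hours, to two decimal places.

Centroid of excess rainfall: t_c = Σ P_i·t̄_i / ΣP_i = 1.2416 h (block centres at 0.5, 1.5 h).
Hydrograph peak occurs at t = 6 h, so basin lag t_L = 6 − 1.2416 = 4.76 h.

t_L ≈ 4.76 h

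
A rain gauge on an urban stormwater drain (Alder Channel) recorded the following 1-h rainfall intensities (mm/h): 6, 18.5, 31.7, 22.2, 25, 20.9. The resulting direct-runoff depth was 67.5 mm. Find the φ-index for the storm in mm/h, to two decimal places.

Only the 5 blocks with intensity above φ contribute runoff: 18.5, 31.7, 22.2, 25, 20.9 mm/h.
Σ(I−φ)·Δt = d  ⇒  (18.5+31.7+22.2+25+20.9 − 5φ)·1 = 67.5
φ = (118.3 − 67.5/1) / 5 = 10.16 mm/h.

φ ≈ 10.16 mm/h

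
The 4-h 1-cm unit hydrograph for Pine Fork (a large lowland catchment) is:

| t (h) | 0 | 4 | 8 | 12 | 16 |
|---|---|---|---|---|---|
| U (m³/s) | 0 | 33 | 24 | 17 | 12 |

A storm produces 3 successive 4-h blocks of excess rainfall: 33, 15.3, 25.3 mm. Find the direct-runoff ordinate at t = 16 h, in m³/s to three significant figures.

By discrete convolution, Q_j = Σ (P_i / 10 mm) · U_{j−i}.
At t = 16 h (j=4): Q = (33/10)·12 + (15.3/10)·17 + (25.3/10)·24 = 126 m³/s.

Q ≈ 126 m³/s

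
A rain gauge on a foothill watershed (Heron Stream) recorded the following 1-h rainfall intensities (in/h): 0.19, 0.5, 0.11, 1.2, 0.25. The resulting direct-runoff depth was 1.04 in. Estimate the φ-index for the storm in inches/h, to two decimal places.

φ ≈ 0.33 in/h

Only the 2 blocks with intensity above φ contribute runoff: 0.5, 1.2 in/h.
Σ(I−φ)·Δt = d  ⇒  (0.5+1.2 − 2φ)·1 = 1.04
φ = (1.700 − 1.04/1) / 2 = 0.33 in/h.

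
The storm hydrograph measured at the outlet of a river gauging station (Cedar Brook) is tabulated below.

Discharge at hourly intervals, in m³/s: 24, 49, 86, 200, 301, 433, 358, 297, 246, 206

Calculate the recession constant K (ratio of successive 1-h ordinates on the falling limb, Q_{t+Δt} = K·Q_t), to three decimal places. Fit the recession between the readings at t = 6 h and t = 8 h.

Using the recession-limb readings at t = 6 h and t = 8 h: Q falls from 358 to 246 m³/s over 2 intervals.
K = (Q₂/Q₁)^(1/2) = (246/358)^(1/2) = 0.829.

K ≈ 0.829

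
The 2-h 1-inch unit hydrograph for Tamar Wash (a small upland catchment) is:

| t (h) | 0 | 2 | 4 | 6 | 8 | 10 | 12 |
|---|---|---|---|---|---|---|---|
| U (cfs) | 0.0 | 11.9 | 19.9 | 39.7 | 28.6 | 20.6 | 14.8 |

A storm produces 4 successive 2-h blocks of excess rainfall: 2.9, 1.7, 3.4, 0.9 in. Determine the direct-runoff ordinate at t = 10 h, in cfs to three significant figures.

Q ≈ 261 cfs

By discrete convolution, Q_j = Σ (P_i / 1 in) · U_{j−i}.
At t = 10 h (j=5): Q = (2.9/1)·20.6 + (1.7/1)·28.6 + (3.4/1)·39.7 + (0.9/1)·19.9 = 261 cfs.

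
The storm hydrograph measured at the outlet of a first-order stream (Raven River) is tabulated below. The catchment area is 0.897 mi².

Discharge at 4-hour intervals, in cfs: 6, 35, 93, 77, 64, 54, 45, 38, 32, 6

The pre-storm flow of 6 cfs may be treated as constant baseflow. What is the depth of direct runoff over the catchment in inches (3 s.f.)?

Direct runoff: 0.0, 29.0, 87.0, 71.0, 58.0, 48.0, 39.0, 32.0, 26.0, 0.0 cfs; ΣQ_DR = 390.0 cfs.
V = ΣQ_DR · Δt = 390.0 × 14400 s = 5.616 × 10^6 ft³.
Over A = 0.897 mi², depth = V / A = 2.69 in.

d ≈ 2.69 in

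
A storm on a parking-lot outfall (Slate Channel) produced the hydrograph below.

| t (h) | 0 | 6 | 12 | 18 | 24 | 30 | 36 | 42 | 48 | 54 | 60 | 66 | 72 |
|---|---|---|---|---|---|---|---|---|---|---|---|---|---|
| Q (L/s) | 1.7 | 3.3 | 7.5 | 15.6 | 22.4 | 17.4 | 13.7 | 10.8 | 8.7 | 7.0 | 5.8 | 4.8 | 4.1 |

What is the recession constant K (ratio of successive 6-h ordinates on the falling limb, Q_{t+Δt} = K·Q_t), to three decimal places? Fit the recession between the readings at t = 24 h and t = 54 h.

K ≈ 0.792

Using the recession-limb readings at t = 24 h and t = 54 h: Q falls from 22.4 to 7.0 L/s over 5 intervals.
K = (Q₂/Q₁)^(1/5) = (7.0/22.4)^(1/5) = 0.792.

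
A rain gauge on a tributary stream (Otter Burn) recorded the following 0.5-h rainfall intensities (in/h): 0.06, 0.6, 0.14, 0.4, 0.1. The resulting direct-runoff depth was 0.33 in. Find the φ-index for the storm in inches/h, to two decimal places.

φ ≈ 0.17 in/h

Only the 2 blocks with intensity above φ contribute runoff: 0.6, 0.4 in/h.
Σ(I−φ)·Δt = d  ⇒  (0.6+0.4 − 2φ)·0.5 = 0.33
φ = (1.000 − 0.33/0.5) / 2 = 0.17 in/h.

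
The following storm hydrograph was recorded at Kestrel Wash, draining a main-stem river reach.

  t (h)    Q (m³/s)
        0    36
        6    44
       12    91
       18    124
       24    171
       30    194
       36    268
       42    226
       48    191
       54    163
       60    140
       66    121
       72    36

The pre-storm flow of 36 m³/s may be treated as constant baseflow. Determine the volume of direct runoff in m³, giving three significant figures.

V ≈ 2.89 × 10^7 m³

Direct-runoff ordinates (Q − Q_b): 0.0, 8.0, 55.0, 88.0, 135.0, 158.0, 232.0, 190.0, 155.0, 127.0, 104.0, 85.0, 0.0 m³/s.
ΣQ_DR = 1337 m³/s.
With Δt = 6 h = 21600 s, V = ΣQ_DR · Δt = 1337 × 21600 = 2.89 × 10^7 m³.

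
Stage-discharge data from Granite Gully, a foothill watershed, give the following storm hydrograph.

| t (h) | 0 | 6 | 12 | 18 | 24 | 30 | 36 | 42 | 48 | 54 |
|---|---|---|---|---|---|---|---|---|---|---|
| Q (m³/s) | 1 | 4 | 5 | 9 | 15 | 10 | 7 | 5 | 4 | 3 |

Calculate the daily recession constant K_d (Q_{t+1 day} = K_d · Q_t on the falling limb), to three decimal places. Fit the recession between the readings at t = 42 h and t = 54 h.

Between t = 42 h and t = 54 h the flow falls from 5 to 3 m³/s over 2×6 h = 12 h.
Per-interval ratio K = (3/5)^(1/2) = 0.7746; K_d = K^(24/6) = 0.360.

K_d ≈ 0.360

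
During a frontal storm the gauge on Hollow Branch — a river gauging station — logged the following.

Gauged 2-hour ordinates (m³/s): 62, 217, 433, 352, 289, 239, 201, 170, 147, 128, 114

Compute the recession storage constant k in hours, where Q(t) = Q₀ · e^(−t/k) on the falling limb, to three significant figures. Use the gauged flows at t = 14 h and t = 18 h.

On the falling limb, Q drops from 170 to 128 m³/s between t = 14 h and t = 18 h (Δt = 4 h).
k = −Δt / ln(Q₂/Q₁) = −4 / ln(128/170) = 14.1 h.

k ≈ 14.1 h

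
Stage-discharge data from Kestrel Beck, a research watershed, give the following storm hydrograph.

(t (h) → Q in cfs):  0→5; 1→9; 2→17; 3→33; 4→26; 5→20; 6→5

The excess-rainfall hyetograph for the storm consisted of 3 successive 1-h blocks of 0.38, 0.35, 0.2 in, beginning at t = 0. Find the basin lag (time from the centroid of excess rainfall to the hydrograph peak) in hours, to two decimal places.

Centroid of excess rainfall: t_c = Σ P_i·t̄_i / ΣP_i = 1.3065 h (block centres at 0.5, 1.5, 2.5 h).
Hydrograph peak occurs at t = 3 h, so basin lag t_L = 3 − 1.3065 = 1.69 h.

t_L ≈ 1.69 h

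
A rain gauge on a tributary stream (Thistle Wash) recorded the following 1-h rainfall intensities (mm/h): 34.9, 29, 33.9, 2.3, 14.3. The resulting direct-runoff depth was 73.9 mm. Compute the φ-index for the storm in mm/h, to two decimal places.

φ ≈ 9.55 mm/h

Only the 4 blocks with intensity above φ contribute runoff: 34.9, 29, 33.9, 14.3 mm/h.
Σ(I−φ)·Δt = d  ⇒  (34.9+29+33.9+14.3 − 4φ)·1 = 73.9
φ = (112.1 − 73.9/1) / 4 = 9.55 mm/h.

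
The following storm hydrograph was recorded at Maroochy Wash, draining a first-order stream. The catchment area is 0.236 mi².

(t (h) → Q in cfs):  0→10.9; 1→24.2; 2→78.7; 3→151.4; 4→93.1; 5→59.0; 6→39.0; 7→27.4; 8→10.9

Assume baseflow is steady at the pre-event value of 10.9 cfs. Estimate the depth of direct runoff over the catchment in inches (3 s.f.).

Direct runoff: 0.0, 13.3, 67.8, 140.5, 82.2, 48.1, 28.1, 16.5, 0.0 cfs; ΣQ_DR = 396.5 cfs.
V = ΣQ_DR · Δt = 396.5 × 3600 s = 1.427 × 10^6 ft³.
Over A = 0.236 mi², depth = V / A = 2.60 in.

d ≈ 2.60 in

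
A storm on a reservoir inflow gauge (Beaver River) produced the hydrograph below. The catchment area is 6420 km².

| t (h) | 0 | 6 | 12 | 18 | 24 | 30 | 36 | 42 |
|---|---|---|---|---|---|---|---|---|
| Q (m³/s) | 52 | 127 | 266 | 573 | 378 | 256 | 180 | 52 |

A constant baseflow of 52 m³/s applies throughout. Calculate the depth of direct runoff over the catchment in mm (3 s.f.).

d ≈ 4.94 mm

Direct runoff: 0.0, 75.0, 214.0, 521.0, 326.0, 204.0, 128.0, 0.0 m³/s; ΣQ_DR = 1468 m³/s.
V = ΣQ_DR · Δt = 1468 × 21600 s = 3.171 × 10^7 m³.
Over A = 6420 km², depth = V / A = 4.94 mm.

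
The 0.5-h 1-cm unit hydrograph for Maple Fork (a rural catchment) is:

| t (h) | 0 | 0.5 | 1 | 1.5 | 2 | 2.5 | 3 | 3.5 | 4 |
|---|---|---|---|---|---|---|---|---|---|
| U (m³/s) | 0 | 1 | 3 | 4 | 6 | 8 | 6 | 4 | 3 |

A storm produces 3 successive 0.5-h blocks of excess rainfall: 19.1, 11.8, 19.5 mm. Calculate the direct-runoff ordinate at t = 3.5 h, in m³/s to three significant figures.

Q ≈ 30.3 m³/s

By discrete convolution, Q_j = Σ (P_i / 10 mm) · U_{j−i}.
At t = 3.5 h (j=7): Q = (19.1/10)·4 + (11.8/10)·6 + (19.5/10)·8 = 30.3 m³/s.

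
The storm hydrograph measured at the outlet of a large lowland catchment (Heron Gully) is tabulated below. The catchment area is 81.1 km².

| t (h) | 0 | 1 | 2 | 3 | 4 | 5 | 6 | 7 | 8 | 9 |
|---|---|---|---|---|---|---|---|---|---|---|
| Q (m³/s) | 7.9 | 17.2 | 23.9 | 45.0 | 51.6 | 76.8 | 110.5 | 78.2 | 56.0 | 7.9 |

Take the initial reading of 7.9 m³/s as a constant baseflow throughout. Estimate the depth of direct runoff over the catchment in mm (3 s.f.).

d ≈ 17.6 mm

Direct runoff: 0.0, 9.3, 16.0, 37.1, 43.7, 68.9, 102.6, 70.3, 48.1, 0.0 m³/s; ΣQ_DR = 396.0 m³/s.
V = ΣQ_DR · Δt = 396.0 × 3600 s = 1.426 × 10^6 m³.
Over A = 81.1 km², depth = V / A = 17.6 mm.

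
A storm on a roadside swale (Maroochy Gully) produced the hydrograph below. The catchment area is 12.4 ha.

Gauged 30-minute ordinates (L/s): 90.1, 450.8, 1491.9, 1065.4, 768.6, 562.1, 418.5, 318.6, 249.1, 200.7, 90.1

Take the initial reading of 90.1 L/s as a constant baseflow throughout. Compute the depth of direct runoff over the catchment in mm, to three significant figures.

Direct runoff: 0.0, 360.7, 1401.8, 975.3, 678.5, 472.0, 328.4, 228.5, 159.0, 110.6, 0.0 L/s; ΣQ_DR = 4715 L/s.
V = ΣQ_DR · Δt = 4715 × 1800 s = 8.487 × 10^6 L.
Over A = 12.4 ha, depth = V / A = 68.4 mm.

d ≈ 68.4 mm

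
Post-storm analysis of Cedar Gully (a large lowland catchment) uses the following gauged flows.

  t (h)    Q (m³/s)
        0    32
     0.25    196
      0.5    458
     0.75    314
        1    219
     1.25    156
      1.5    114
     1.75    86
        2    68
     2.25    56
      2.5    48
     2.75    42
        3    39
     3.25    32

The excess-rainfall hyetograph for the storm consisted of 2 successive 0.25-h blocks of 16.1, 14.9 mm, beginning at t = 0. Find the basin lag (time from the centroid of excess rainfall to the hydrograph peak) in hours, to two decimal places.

t_L ≈ 0.25 h

Centroid of excess rainfall: t_c = Σ P_i·t̄_i / ΣP_i = 0.2452 h (block centres at 0.125, 0.375 h).
Hydrograph peak occurs at t = 0.5 h, so basin lag t_L = 0.5 − 0.2452 = 0.25 h.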